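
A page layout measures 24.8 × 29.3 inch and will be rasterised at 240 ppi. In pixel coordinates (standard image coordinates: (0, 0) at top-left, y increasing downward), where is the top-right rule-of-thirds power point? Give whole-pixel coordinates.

(3968, 2344)

In pixels the canvas is 24.8 × 240 = 5952 wide and 29.3 × 240 = 7032 tall.
The top-right point is two-thirds across and one-third down:
x = 2 × 5952/3 ≈ 3968; y = 1 × 7032/3 ≈ 2344.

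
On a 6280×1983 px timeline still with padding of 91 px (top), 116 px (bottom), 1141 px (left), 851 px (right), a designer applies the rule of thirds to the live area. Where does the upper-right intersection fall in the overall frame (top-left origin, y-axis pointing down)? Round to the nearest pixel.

Content width = 6280 − 1141 − 851 = 4288 px; content height = 1983 − 91 − 116 = 1776 px.
Upper-right is two-thirds across and one-third down within the live area.
x = 1141 + 2 × 4288/3 = 1141 + 2858.67 ≈ 4000
y = 91 + 1 × 1776/3 = 91 + 592.00 ≈ 683

x = 4000 px, y = 683 px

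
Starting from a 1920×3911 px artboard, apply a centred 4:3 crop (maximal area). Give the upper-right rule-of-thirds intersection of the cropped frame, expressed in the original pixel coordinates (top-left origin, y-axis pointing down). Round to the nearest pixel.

(1280, 1716)

1920/3911 < 4/3, so the 4:3 crop keeps the full width 1920 and trims height to 1920 × 3/4 = 1440.00 px.
Top offset = (3911 − 1440.00)/2 = 1235.50 px; left offset = 0.
Upper-right is two-thirds across and one-third down within the crop:
x = 0.00 + 2 × 1920.00/3 ≈ 1280; y = 1235.50 + 1 × 1440.00/3 ≈ 1716.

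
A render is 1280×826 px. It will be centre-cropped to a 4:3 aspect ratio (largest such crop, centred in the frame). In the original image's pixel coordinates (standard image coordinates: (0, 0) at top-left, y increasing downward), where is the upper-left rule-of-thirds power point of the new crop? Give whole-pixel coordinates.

1280/826 > 4/3, so the 4:3 crop keeps the full height 826 and trims width to 826 × 4/3 = 1101.33 px.
Left offset = (1280 − 1101.33)/2 = 89.33 px; top offset = 0.
Upper-left is one-third across and one-third down within the crop:
x = 89.33 + 1 × 1101.33/3 ≈ 456; y = 0.00 + 1 × 826.00/3 ≈ 275.

(456, 275)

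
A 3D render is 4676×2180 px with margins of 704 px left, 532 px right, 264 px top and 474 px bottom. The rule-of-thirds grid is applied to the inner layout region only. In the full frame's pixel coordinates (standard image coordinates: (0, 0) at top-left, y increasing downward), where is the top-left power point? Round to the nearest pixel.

Content width = 4676 − 704 − 532 = 3440 px; content height = 2180 − 264 − 474 = 1442 px.
Top-left is one-third across and one-third down within the inner layout region.
x = 704 + 1 × 3440/3 = 704 + 1146.67 ≈ 1851
y = 264 + 1 × 1442/3 = 264 + 480.67 ≈ 745

(1851, 745)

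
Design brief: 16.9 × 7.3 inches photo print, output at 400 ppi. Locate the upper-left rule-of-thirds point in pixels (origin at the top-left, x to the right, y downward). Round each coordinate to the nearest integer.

(2253, 973)

In pixels the canvas is 16.9 × 400 = 6760 wide and 7.3 × 400 = 2920 tall.
The upper-left point is one-third across and one-third down:
x = 1 × 6760/3 ≈ 2253; y = 1 × 2920/3 ≈ 973.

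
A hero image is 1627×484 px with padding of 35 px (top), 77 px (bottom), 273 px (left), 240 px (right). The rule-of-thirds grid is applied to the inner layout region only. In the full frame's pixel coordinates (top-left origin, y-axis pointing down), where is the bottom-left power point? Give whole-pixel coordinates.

x = 644 px, y = 283 px

Content width = 1627 − 273 − 240 = 1114 px; content height = 484 − 35 − 77 = 372 px.
Bottom-left is one-third across and two-thirds down within the inner layout region.
x = 273 + 1 × 1114/3 = 273 + 371.33 ≈ 644
y = 35 + 2 × 372/3 = 35 + 248.00 ≈ 283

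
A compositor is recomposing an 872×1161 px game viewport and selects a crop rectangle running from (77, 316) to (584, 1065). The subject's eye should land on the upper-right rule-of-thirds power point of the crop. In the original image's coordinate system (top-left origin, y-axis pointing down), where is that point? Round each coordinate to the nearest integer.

(415, 566)

Crop width = 584 − 77 = 507 px; one third is 169.00 px.
Crop height = 1065 − 316 = 749 px; one third is 249.67 px.
The upper-right point is two-thirds across and one-third down within the crop:
x = 77 + 2 × 169.00 ≈ 415; y = 316 + 1 × 249.67 ≈ 566.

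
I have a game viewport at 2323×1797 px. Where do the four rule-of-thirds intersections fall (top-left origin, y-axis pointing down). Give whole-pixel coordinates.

(774, 599), (1549, 599), (774, 1198), (1549, 1198)

One third of 2323 is 774.33; one third of 1797 is 599.
Vertical third lines at x = 774 and x = 1549; horizontal third lines at y = 599 and y = 1198.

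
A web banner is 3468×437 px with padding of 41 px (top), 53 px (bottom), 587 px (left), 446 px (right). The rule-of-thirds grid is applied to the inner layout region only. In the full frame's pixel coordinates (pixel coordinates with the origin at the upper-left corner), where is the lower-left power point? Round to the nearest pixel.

Content width = 3468 − 587 − 446 = 2435 px; content height = 437 − 41 − 53 = 343 px.
Lower-left is one-third across and two-thirds down within the inner layout region.
x = 587 + 1 × 2435/3 = 587 + 811.67 ≈ 1399
y = 41 + 2 × 343/3 = 41 + 228.67 ≈ 270

(1399, 270)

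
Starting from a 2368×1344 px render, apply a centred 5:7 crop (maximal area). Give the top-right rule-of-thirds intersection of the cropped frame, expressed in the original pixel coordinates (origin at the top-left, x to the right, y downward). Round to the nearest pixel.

2368/1344 > 5/7, so the 5:7 crop keeps the full height 1344 and trims width to 1344 × 5/7 = 960.00 px.
Left offset = (2368 − 960.00)/2 = 704.00 px; top offset = 0.
Top-right is two-thirds across and one-third down within the crop:
x = 704.00 + 2 × 960.00/3 ≈ 1344; y = 0.00 + 1 × 1344.00/3 ≈ 448.

x = 1344 px, y = 448 px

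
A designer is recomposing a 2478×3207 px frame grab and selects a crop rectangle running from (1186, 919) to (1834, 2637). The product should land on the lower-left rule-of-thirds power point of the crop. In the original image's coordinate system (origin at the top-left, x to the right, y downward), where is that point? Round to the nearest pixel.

Crop width = 1834 − 1186 = 648 px; one third is 216.00 px.
Crop height = 2637 − 919 = 1718 px; one third is 572.67 px.
The lower-left point is one-third across and two-thirds down within the crop:
x = 1186 + 1 × 216.00 ≈ 1402; y = 919 + 2 × 572.67 ≈ 2064.

x = 1402 px, y = 2064 px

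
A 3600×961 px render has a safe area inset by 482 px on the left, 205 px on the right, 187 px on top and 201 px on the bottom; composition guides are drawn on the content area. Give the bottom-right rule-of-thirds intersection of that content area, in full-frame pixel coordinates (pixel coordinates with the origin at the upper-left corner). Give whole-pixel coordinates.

Content width = 3600 − 482 − 205 = 2913 px; content height = 961 − 187 − 201 = 573 px.
Bottom-right is two-thirds across and two-thirds down within the content area.
x = 482 + 2 × 2913/3 = 482 + 1942.00 ≈ 2424
y = 187 + 2 × 573/3 = 187 + 382.00 ≈ 569

x = 2424 px, y = 569 px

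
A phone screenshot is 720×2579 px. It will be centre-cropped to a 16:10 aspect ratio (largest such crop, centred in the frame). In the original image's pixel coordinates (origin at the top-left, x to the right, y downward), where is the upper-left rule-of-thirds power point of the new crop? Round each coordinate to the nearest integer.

720/2579 < 16/10, so the 16:10 crop keeps the full width 720 and trims height to 720 × 10/16 = 450.00 px.
Top offset = (2579 − 450.00)/2 = 1064.50 px; left offset = 0.
Upper-left is one-third across and one-third down within the crop:
x = 0.00 + 1 × 720.00/3 ≈ 240; y = 1064.50 + 1 × 450.00/3 ≈ 1215.

(240, 1215)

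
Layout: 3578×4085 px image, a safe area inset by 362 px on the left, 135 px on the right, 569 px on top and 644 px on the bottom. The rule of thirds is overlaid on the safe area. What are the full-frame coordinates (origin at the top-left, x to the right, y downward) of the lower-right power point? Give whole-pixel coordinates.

Content width = 3578 − 362 − 135 = 3081 px; content height = 4085 − 569 − 644 = 2872 px.
Lower-right is two-thirds across and two-thirds down within the safe area.
x = 362 + 2 × 3081/3 = 362 + 2054.00 ≈ 2416
y = 569 + 2 × 2872/3 = 569 + 1914.67 ≈ 2484

x = 2416 px, y = 2484 px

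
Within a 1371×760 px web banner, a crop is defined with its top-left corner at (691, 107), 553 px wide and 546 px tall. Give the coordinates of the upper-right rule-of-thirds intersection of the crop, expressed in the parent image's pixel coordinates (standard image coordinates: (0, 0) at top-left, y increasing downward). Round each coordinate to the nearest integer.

(1060, 289)

One third of the crop width 553 is 184.33 px.
One third of the crop height 546 is 182.00 px.
The upper-right point is two-thirds across and one-third down within the crop:
x = 691 + 2 × 184.33 ≈ 1060; y = 107 + 1 × 182.00 ≈ 289.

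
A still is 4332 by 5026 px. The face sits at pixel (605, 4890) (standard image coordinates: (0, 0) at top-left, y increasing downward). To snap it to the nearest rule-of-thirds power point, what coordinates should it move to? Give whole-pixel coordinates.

Third lines: x ∈ {1444, 2888}, y ∈ {1675, 3351}.
605 is closer to x = 1444; 4890 is closer to y = 3351.
So the nearest intersection is the lower-left power point.

(1444, 3351)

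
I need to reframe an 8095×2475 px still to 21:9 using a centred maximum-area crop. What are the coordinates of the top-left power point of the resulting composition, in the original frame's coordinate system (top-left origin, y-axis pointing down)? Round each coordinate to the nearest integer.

8095/2475 > 21/9, so the 21:9 crop keeps the full height 2475 and trims width to 2475 × 21/9 = 5775.00 px.
Left offset = (8095 − 5775.00)/2 = 1160.00 px; top offset = 0.
Top-left is one-third across and one-third down within the crop:
x = 1160.00 + 1 × 5775.00/3 ≈ 3085; y = 0.00 + 1 × 2475.00/3 ≈ 825.

x = 3085 px, y = 825 px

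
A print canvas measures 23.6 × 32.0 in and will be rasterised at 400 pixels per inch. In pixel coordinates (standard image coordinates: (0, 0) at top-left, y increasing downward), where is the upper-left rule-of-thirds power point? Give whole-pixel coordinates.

x = 3147 px, y = 4267 px

In pixels the canvas is 23.6 × 400 = 9440 wide and 32.0 × 400 = 12800 tall.
The upper-left point is one-third across and one-third down:
x = 1 × 9440/3 ≈ 3147; y = 1 × 12800/3 ≈ 4267.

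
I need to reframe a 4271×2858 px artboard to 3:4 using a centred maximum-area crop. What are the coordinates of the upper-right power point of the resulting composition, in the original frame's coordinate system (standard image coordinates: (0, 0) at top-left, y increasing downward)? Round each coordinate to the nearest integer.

4271/2858 > 3/4, so the 3:4 crop keeps the full height 2858 and trims width to 2858 × 3/4 = 2143.50 px.
Left offset = (4271 − 2143.50)/2 = 1063.75 px; top offset = 0.
Upper-right is two-thirds across and one-third down within the crop:
x = 1063.75 + 2 × 2143.50/3 ≈ 2493; y = 0.00 + 1 × 2858.00/3 ≈ 953.

x = 2493 px, y = 953 px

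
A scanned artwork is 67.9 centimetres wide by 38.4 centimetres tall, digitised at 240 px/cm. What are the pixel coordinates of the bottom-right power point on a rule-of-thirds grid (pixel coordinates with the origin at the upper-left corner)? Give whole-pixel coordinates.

In pixels the canvas is 67.9 × 240 = 16296 wide and 38.4 × 240 = 9216 tall.
The bottom-right point is two-thirds across and two-thirds down:
x = 2 × 16296/3 ≈ 10864; y = 2 × 9216/3 ≈ 6144.

x = 10864 px, y = 6144 px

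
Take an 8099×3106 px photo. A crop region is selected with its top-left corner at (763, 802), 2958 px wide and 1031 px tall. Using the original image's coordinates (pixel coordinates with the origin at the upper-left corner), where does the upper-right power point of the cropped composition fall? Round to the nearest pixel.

One third of the crop width 2958 is 986.00 px.
One third of the crop height 1031 is 343.67 px.
The upper-right point is two-thirds across and one-third down within the crop:
x = 763 + 2 × 986.00 ≈ 2735; y = 802 + 1 × 343.67 ≈ 1146.

(2735, 1146)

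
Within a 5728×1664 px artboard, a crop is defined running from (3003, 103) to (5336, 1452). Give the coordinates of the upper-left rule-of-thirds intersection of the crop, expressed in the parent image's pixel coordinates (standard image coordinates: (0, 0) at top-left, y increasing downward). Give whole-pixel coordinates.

Crop width = 5336 − 3003 = 2333 px; one third is 777.67 px.
Crop height = 1452 − 103 = 1349 px; one third is 449.67 px.
The upper-left point is one-third across and one-third down within the crop:
x = 3003 + 1 × 777.67 ≈ 3781; y = 103 + 1 × 449.67 ≈ 553.

(3781, 553)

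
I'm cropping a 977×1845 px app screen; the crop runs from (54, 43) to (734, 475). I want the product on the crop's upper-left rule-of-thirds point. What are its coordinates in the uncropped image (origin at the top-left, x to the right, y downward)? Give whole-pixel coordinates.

x = 281 px, y = 187 px

Crop width = 734 − 54 = 680 px; one third is 226.67 px.
Crop height = 475 − 43 = 432 px; one third is 144.00 px.
The upper-left point is one-third across and one-third down within the crop:
x = 54 + 1 × 226.67 ≈ 281; y = 43 + 1 × 144.00 ≈ 187.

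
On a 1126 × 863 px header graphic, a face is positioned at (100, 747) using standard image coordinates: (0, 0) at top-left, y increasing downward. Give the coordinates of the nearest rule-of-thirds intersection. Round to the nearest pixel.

x = 375 px, y = 575 px

Third lines: x ∈ {375, 751}, y ∈ {288, 575}.
100 is closer to x = 375; 747 is closer to y = 575.
So the nearest intersection is the lower-left power point.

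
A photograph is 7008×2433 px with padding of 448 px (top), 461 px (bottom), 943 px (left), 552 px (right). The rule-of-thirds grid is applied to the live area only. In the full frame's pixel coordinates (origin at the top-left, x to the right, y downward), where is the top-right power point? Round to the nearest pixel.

Content width = 7008 − 943 − 552 = 5513 px; content height = 2433 − 448 − 461 = 1524 px.
Top-right is two-thirds across and one-third down within the live area.
x = 943 + 2 × 5513/3 = 943 + 3675.33 ≈ 4618
y = 448 + 1 × 1524/3 = 448 + 508.00 ≈ 956

x = 4618 px, y = 956 px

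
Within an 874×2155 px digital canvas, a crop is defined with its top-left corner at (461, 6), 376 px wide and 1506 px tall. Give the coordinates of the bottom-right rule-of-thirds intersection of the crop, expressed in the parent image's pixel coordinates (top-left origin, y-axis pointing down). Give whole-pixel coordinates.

One third of the crop width 376 is 125.33 px.
One third of the crop height 1506 is 502.00 px.
The bottom-right point is two-thirds across and two-thirds down within the crop:
x = 461 + 2 × 125.33 ≈ 712; y = 6 + 2 × 502.00 ≈ 1010.

(712, 1010)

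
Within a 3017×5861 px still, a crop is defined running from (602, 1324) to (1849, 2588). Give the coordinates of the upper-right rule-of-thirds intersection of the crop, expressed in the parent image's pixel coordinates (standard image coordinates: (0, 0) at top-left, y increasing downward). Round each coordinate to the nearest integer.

Crop width = 1849 − 602 = 1247 px; one third is 415.67 px.
Crop height = 2588 − 1324 = 1264 px; one third is 421.33 px.
The upper-right point is two-thirds across and one-third down within the crop:
x = 602 + 2 × 415.67 ≈ 1433; y = 1324 + 1 × 421.33 ≈ 1745.

(1433, 1745)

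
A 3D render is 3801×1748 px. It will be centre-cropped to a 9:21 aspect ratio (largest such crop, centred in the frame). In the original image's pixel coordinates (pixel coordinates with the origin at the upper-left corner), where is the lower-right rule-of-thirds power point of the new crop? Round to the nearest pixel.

3801/1748 > 9/21, so the 9:21 crop keeps the full height 1748 and trims width to 1748 × 9/21 = 749.14 px.
Left offset = (3801 − 749.14)/2 = 1525.93 px; top offset = 0.
Lower-right is two-thirds across and two-thirds down within the crop:
x = 1525.93 + 2 × 749.14/3 ≈ 2025; y = 0.00 + 2 × 1748.00/3 ≈ 1165.

(2025, 1165)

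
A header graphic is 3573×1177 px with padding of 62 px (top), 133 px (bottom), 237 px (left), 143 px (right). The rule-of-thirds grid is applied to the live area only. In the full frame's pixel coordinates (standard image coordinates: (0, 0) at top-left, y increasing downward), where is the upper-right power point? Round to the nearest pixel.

Content width = 3573 − 237 − 143 = 3193 px; content height = 1177 − 62 − 133 = 982 px.
Upper-right is two-thirds across and one-third down within the live area.
x = 237 + 2 × 3193/3 = 237 + 2128.67 ≈ 2366
y = 62 + 1 × 982/3 = 62 + 327.33 ≈ 389

(2366, 389)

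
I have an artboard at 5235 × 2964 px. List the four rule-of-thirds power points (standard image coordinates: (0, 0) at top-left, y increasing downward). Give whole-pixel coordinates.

One third of 5235 is 1745; one third of 2964 is 988.
Vertical third lines at x = 1745 and x = 3490; horizontal third lines at y = 988 and y = 1976.

(1745, 988), (3490, 988), (1745, 1976), (3490, 1976)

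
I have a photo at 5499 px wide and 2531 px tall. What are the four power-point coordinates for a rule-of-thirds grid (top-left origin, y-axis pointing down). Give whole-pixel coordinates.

(1833, 844), (3666, 844), (1833, 1687), (3666, 1687)

One third of 5499 is 1833; one third of 2531 is 843.67.
Vertical third lines at x = 1833 and x = 3666; horizontal third lines at y = 844 and y = 1687.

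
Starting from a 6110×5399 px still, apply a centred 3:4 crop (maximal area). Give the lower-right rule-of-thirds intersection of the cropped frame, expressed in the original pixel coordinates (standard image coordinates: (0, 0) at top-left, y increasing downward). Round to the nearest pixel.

(3730, 3599)

6110/5399 > 3/4, so the 3:4 crop keeps the full height 5399 and trims width to 5399 × 3/4 = 4049.25 px.
Left offset = (6110 − 4049.25)/2 = 1030.38 px; top offset = 0.
Lower-right is two-thirds across and two-thirds down within the crop:
x = 1030.38 + 2 × 4049.25/3 ≈ 3730; y = 0.00 + 2 × 5399.00/3 ≈ 3599.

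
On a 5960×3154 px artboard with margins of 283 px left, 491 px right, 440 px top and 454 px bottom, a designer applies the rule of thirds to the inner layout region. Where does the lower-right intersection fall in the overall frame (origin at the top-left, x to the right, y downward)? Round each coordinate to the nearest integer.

Content width = 5960 − 283 − 491 = 5186 px; content height = 3154 − 440 − 454 = 2260 px.
Lower-right is two-thirds across and two-thirds down within the inner layout region.
x = 283 + 2 × 5186/3 = 283 + 3457.33 ≈ 3740
y = 440 + 2 × 2260/3 = 440 + 1506.67 ≈ 1947

(3740, 1947)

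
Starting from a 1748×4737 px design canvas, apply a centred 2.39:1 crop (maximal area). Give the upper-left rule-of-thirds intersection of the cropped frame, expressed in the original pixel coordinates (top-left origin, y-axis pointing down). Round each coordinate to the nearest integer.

x = 583 px, y = 2247 px

1748/4737 < 2.39/1, so the 2.39:1 crop keeps the full width 1748 and trims height to 1748 × 1/2.39 = 731.38 px.
Top offset = (4737 − 731.38)/2 = 2002.81 px; left offset = 0.
Upper-left is one-third across and one-third down within the crop:
x = 0.00 + 1 × 1748.00/3 ≈ 583; y = 2002.81 + 1 × 731.38/3 ≈ 2247.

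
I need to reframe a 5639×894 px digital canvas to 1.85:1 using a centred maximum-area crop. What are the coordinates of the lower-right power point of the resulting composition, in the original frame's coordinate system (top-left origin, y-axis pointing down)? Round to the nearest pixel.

x = 3095 px, y = 596 px

5639/894 > 1.85/1, so the 1.85:1 crop keeps the full height 894 and trims width to 894 × 1.85/1 = 1653.90 px.
Left offset = (5639 − 1653.90)/2 = 1992.55 px; top offset = 0.
Lower-right is two-thirds across and two-thirds down within the crop:
x = 1992.55 + 2 × 1653.90/3 ≈ 3095; y = 0.00 + 2 × 894.00/3 ≈ 596.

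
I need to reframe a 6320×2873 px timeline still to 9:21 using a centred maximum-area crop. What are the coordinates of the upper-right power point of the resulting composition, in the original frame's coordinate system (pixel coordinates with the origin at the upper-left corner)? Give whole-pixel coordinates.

6320/2873 > 9/21, so the 9:21 crop keeps the full height 2873 and trims width to 2873 × 9/21 = 1231.29 px.
Left offset = (6320 − 1231.29)/2 = 2544.36 px; top offset = 0.
Upper-right is two-thirds across and one-third down within the crop:
x = 2544.36 + 2 × 1231.29/3 ≈ 3365; y = 0.00 + 1 × 2873.00/3 ≈ 958.

(3365, 958)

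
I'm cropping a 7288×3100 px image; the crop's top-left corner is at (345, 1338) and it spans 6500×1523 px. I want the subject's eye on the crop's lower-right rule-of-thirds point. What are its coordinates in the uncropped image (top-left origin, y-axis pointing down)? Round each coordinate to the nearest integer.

x = 4678 px, y = 2353 px

One third of the crop width 6500 is 2166.67 px.
One third of the crop height 1523 is 507.67 px.
The lower-right point is two-thirds across and two-thirds down within the crop:
x = 345 + 2 × 2166.67 ≈ 4678; y = 1338 + 2 × 507.67 ≈ 2353.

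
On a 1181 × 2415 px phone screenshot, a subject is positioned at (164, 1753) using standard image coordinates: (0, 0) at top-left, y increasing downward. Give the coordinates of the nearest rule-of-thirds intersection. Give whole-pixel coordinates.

Third lines: x ∈ {394, 787}, y ∈ {805, 1610}.
164 is closer to x = 394; 1753 is closer to y = 1610.
So the nearest intersection is the lower-left power point.

(394, 1610)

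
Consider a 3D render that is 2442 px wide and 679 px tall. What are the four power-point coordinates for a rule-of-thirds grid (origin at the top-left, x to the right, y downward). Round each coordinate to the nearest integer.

(814, 226), (1628, 226), (814, 453), (1628, 453)

One third of 2442 is 814; one third of 679 is 226.33.
Vertical third lines at x = 814 and x = 1628; horizontal third lines at y = 226 and y = 453.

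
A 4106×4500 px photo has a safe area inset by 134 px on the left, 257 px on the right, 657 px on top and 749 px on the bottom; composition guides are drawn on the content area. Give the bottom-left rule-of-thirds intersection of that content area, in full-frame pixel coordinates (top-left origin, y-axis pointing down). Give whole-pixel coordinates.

Content width = 4106 − 134 − 257 = 3715 px; content height = 4500 − 657 − 749 = 3094 px.
Bottom-left is one-third across and two-thirds down within the content area.
x = 134 + 1 × 3715/3 = 134 + 1238.33 ≈ 1372
y = 657 + 2 × 3094/3 = 657 + 2062.67 ≈ 2720

(1372, 2720)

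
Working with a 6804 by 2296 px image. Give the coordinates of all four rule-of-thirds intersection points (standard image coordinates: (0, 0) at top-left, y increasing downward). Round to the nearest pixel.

(2268, 765), (4536, 765), (2268, 1531), (4536, 1531)

One third of 6804 is 2268; one third of 2296 is 765.33.
Vertical third lines at x = 2268 and x = 4536; horizontal third lines at y = 765 and y = 1531.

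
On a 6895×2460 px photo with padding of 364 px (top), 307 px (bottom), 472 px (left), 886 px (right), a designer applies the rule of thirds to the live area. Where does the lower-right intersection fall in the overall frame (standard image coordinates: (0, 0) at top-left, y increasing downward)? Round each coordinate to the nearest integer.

(4163, 1557)

Content width = 6895 − 472 − 886 = 5537 px; content height = 2460 − 364 − 307 = 1789 px.
Lower-right is two-thirds across and two-thirds down within the live area.
x = 472 + 2 × 5537/3 = 472 + 3691.33 ≈ 4163
y = 364 + 2 × 1789/3 = 364 + 1192.67 ≈ 1557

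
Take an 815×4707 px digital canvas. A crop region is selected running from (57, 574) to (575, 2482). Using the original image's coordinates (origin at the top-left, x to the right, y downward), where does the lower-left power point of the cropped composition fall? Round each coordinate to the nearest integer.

Crop width = 575 − 57 = 518 px; one third is 172.67 px.
Crop height = 2482 − 574 = 1908 px; one third is 636.00 px.
The lower-left point is one-third across and two-thirds down within the crop:
x = 57 + 1 × 172.67 ≈ 230; y = 574 + 2 × 636.00 ≈ 1846.

x = 230 px, y = 1846 px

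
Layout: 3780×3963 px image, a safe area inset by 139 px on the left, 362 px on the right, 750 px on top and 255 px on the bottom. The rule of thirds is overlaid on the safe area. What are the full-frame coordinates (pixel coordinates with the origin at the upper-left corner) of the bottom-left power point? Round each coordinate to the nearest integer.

(1232, 2722)

Content width = 3780 − 139 − 362 = 3279 px; content height = 3963 − 750 − 255 = 2958 px.
Bottom-left is one-third across and two-thirds down within the safe area.
x = 139 + 1 × 3279/3 = 139 + 1093.00 ≈ 1232
y = 750 + 2 × 2958/3 = 750 + 1972.00 ≈ 2722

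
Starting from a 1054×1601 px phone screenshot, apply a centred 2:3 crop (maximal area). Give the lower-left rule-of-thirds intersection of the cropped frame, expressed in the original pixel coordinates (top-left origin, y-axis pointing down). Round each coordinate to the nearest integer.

1054/1601 < 2/3, so the 2:3 crop keeps the full width 1054 and trims height to 1054 × 3/2 = 1581.00 px.
Top offset = (1601 − 1581.00)/2 = 10.00 px; left offset = 0.
Lower-left is one-third across and two-thirds down within the crop:
x = 0.00 + 1 × 1054.00/3 ≈ 351; y = 10.00 + 2 × 1581.00/3 ≈ 1064.

(351, 1064)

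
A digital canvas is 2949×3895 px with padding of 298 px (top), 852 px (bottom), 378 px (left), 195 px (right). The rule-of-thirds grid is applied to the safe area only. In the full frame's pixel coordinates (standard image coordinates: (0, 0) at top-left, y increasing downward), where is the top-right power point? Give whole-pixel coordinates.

Content width = 2949 − 378 − 195 = 2376 px; content height = 3895 − 298 − 852 = 2745 px.
Top-right is two-thirds across and one-third down within the safe area.
x = 378 + 2 × 2376/3 = 378 + 1584.00 ≈ 1962
y = 298 + 1 × 2745/3 = 298 + 915.00 ≈ 1213

(1962, 1213)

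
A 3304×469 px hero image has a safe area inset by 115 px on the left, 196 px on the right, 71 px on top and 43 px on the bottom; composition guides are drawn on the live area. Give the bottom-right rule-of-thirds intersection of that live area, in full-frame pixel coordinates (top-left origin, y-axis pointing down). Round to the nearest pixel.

x = 2110 px, y = 308 px

Content width = 3304 − 115 − 196 = 2993 px; content height = 469 − 71 − 43 = 355 px.
Bottom-right is two-thirds across and two-thirds down within the live area.
x = 115 + 2 × 2993/3 = 115 + 1995.33 ≈ 2110
y = 71 + 2 × 355/3 = 71 + 236.67 ≈ 308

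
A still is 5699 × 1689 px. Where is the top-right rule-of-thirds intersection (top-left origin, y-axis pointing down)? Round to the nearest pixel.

The top-right point sits two-thirds of the way across and one-third of the way down.
x = 2 × 5699/3 ≈ 3799; y = 1 × 1689/3 ≈ 563.

x = 3799 px, y = 563 px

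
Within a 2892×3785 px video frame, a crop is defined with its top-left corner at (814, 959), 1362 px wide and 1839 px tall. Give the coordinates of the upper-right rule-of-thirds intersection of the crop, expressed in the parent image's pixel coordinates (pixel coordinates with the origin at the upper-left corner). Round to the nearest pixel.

One third of the crop width 1362 is 454.00 px.
One third of the crop height 1839 is 613.00 px.
The upper-right point is two-thirds across and one-third down within the crop:
x = 814 + 2 × 454.00 ≈ 1722; y = 959 + 1 × 613.00 ≈ 1572.

(1722, 1572)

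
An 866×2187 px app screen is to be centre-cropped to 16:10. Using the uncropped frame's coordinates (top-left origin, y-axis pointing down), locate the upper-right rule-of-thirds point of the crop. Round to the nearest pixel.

(577, 1003)

866/2187 < 16/10, so the 16:10 crop keeps the full width 866 and trims height to 866 × 10/16 = 541.25 px.
Top offset = (2187 − 541.25)/2 = 822.88 px; left offset = 0.
Upper-right is two-thirds across and one-third down within the crop:
x = 0.00 + 2 × 866.00/3 ≈ 577; y = 822.88 + 1 × 541.25/3 ≈ 1003.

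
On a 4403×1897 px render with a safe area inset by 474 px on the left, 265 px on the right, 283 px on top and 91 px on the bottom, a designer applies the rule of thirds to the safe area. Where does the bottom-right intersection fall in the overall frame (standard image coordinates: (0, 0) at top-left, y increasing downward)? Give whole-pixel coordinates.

(2917, 1298)

Content width = 4403 − 474 − 265 = 3664 px; content height = 1897 − 283 − 91 = 1523 px.
Bottom-right is two-thirds across and two-thirds down within the safe area.
x = 474 + 2 × 3664/3 = 474 + 2442.67 ≈ 2917
y = 283 + 2 × 1523/3 = 283 + 1015.33 ≈ 1298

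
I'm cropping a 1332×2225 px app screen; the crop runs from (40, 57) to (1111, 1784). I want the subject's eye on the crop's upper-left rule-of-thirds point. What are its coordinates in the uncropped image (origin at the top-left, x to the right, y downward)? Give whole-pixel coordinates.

Crop width = 1111 − 40 = 1071 px; one third is 357.00 px.
Crop height = 1784 − 57 = 1727 px; one third is 575.67 px.
The upper-left point is one-third across and one-third down within the crop:
x = 40 + 1 × 357.00 ≈ 397; y = 57 + 1 × 575.67 ≈ 633.

(397, 633)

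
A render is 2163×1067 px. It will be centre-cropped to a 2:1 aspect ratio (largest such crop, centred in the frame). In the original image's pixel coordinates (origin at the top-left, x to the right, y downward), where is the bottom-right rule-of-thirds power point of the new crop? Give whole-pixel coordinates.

x = 1437 px, y = 711 px

2163/1067 > 2/1, so the 2:1 crop keeps the full height 1067 and trims width to 1067 × 2/1 = 2134.00 px.
Left offset = (2163 − 2134.00)/2 = 14.50 px; top offset = 0.
Bottom-right is two-thirds across and two-thirds down within the crop:
x = 14.50 + 2 × 2134.00/3 ≈ 1437; y = 0.00 + 2 × 1067.00/3 ≈ 711.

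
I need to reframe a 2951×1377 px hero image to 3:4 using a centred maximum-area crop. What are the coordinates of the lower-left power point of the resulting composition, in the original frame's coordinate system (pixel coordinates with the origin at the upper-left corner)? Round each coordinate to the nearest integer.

x = 1303 px, y = 918 px

2951/1377 > 3/4, so the 3:4 crop keeps the full height 1377 and trims width to 1377 × 3/4 = 1032.75 px.
Left offset = (2951 − 1032.75)/2 = 959.12 px; top offset = 0.
Lower-left is one-third across and two-thirds down within the crop:
x = 959.12 + 1 × 1032.75/3 ≈ 1303; y = 0.00 + 2 × 1377.00/3 ≈ 918.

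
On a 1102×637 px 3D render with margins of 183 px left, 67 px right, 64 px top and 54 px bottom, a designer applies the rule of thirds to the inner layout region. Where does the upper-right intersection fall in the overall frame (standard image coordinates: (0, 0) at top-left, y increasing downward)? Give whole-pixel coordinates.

(751, 237)

Content width = 1102 − 183 − 67 = 852 px; content height = 637 − 64 − 54 = 519 px.
Upper-right is two-thirds across and one-third down within the inner layout region.
x = 183 + 2 × 852/3 = 183 + 568.00 ≈ 751
y = 64 + 1 × 519/3 = 64 + 173.00 ≈ 237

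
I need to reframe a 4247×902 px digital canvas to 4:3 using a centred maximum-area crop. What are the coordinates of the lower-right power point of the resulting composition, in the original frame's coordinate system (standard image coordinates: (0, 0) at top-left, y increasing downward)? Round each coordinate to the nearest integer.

4247/902 > 4/3, so the 4:3 crop keeps the full height 902 and trims width to 902 × 4/3 = 1202.67 px.
Left offset = (4247 − 1202.67)/2 = 1522.17 px; top offset = 0.
Lower-right is two-thirds across and two-thirds down within the crop:
x = 1522.17 + 2 × 1202.67/3 ≈ 2324; y = 0.00 + 2 × 902.00/3 ≈ 601.

x = 2324 px, y = 601 px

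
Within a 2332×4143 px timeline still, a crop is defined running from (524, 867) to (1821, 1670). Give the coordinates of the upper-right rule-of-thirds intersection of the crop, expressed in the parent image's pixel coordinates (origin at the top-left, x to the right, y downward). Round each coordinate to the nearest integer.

Crop width = 1821 − 524 = 1297 px; one third is 432.33 px.
Crop height = 1670 − 867 = 803 px; one third is 267.67 px.
The upper-right point is two-thirds across and one-third down within the crop:
x = 524 + 2 × 432.33 ≈ 1389; y = 867 + 1 × 267.67 ≈ 1135.

x = 1389 px, y = 1135 px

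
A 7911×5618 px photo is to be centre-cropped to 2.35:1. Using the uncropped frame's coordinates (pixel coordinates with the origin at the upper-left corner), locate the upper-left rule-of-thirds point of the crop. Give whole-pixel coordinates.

(2637, 2248)

7911/5618 < 2.35/1, so the 2.35:1 crop keeps the full width 7911 and trims height to 7911 × 1/2.35 = 3366.38 px.
Top offset = (5618 − 3366.38)/2 = 1125.81 px; left offset = 0.
Upper-left is one-third across and one-third down within the crop:
x = 0.00 + 1 × 7911.00/3 ≈ 2637; y = 1125.81 + 1 × 3366.38/3 ≈ 2248.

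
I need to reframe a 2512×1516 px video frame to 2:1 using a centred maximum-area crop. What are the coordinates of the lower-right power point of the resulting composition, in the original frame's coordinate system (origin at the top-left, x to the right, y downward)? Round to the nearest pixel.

(1675, 967)

2512/1516 < 2/1, so the 2:1 crop keeps the full width 2512 and trims height to 2512 × 1/2 = 1256.00 px.
Top offset = (1516 − 1256.00)/2 = 130.00 px; left offset = 0.
Lower-right is two-thirds across and two-thirds down within the crop:
x = 0.00 + 2 × 2512.00/3 ≈ 1675; y = 130.00 + 2 × 1256.00/3 ≈ 967.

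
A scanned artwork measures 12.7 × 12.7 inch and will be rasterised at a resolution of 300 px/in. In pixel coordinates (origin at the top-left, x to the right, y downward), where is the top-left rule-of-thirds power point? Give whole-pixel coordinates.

In pixels the canvas is 12.7 × 300 = 3810 wide and 12.7 × 300 = 3810 tall.
The top-left point is one-third across and one-third down:
x = 1 × 3810/3 ≈ 1270; y = 1 × 3810/3 ≈ 1270.

x = 1270 px, y = 1270 px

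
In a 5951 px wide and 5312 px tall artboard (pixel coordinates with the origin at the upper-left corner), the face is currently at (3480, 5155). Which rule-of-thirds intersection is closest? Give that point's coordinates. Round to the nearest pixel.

Third lines: x ∈ {1984, 3967}, y ∈ {1771, 3541}.
3480 is closer to x = 3967; 5155 is closer to y = 3541.
So the nearest intersection is the lower-right power point.

(3967, 3541)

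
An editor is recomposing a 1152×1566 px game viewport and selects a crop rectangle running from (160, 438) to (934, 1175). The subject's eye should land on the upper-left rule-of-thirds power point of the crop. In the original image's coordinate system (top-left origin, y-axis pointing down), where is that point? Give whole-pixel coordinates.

Crop width = 934 − 160 = 774 px; one third is 258.00 px.
Crop height = 1175 − 438 = 737 px; one third is 245.67 px.
The upper-left point is one-third across and one-third down within the crop:
x = 160 + 1 × 258.00 ≈ 418; y = 438 + 1 × 245.67 ≈ 684.

x = 418 px, y = 684 px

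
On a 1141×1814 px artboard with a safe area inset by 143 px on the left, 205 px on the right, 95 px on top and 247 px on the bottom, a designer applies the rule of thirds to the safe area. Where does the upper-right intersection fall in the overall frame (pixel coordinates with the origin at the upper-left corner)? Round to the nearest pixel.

x = 672 px, y = 586 px

Content width = 1141 − 143 − 205 = 793 px; content height = 1814 − 95 − 247 = 1472 px.
Upper-right is two-thirds across and one-third down within the safe area.
x = 143 + 2 × 793/3 = 143 + 528.67 ≈ 672
y = 95 + 1 × 1472/3 = 95 + 490.67 ≈ 586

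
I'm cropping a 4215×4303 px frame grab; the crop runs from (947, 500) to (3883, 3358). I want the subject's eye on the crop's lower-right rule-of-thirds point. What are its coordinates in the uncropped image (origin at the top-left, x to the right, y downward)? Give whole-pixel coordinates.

x = 2904 px, y = 2405 px

Crop width = 3883 − 947 = 2936 px; one third is 978.67 px.
Crop height = 3358 − 500 = 2858 px; one third is 952.67 px.
The lower-right point is two-thirds across and two-thirds down within the crop:
x = 947 + 2 × 978.67 ≈ 2904; y = 500 + 2 × 952.67 ≈ 2405.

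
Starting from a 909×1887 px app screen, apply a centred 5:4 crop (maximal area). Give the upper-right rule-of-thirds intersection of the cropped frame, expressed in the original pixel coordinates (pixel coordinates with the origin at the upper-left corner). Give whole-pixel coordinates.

(606, 822)

909/1887 < 5/4, so the 5:4 crop keeps the full width 909 and trims height to 909 × 4/5 = 727.20 px.
Top offset = (1887 − 727.20)/2 = 579.90 px; left offset = 0.
Upper-right is two-thirds across and one-third down within the crop:
x = 0.00 + 2 × 909.00/3 ≈ 606; y = 579.90 + 1 × 727.20/3 ≈ 822.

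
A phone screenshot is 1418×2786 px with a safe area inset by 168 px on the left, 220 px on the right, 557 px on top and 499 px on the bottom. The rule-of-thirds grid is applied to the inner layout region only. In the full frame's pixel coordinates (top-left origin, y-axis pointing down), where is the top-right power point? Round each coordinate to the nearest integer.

x = 855 px, y = 1134 px

Content width = 1418 − 168 − 220 = 1030 px; content height = 2786 − 557 − 499 = 1730 px.
Top-right is two-thirds across and one-third down within the inner layout region.
x = 168 + 2 × 1030/3 = 168 + 686.67 ≈ 855
y = 557 + 1 × 1730/3 = 557 + 576.67 ≈ 1134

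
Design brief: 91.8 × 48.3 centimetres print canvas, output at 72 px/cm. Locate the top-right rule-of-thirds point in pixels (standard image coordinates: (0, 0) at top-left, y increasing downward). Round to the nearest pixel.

(4406, 1159)

In pixels the canvas is 91.8 × 72 = 6609.6 wide and 48.3 × 72 = 3477.6 tall.
The top-right point is two-thirds across and one-third down:
x = 2 × 6609.6/3 ≈ 4406; y = 1 × 3477.6/3 ≈ 1159.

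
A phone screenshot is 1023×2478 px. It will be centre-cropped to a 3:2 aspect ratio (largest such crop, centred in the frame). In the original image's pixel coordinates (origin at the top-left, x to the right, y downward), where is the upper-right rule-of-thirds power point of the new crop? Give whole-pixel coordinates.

x = 682 px, y = 1125 px

1023/2478 < 3/2, so the 3:2 crop keeps the full width 1023 and trims height to 1023 × 2/3 = 682.00 px.
Top offset = (2478 − 682.00)/2 = 898.00 px; left offset = 0.
Upper-right is two-thirds across and one-third down within the crop:
x = 0.00 + 2 × 1023.00/3 ≈ 682; y = 898.00 + 1 × 682.00/3 ≈ 1125.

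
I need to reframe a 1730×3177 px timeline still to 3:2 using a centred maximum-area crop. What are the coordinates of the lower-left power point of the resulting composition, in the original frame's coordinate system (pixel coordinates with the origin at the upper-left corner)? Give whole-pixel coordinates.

1730/3177 < 3/2, so the 3:2 crop keeps the full width 1730 and trims height to 1730 × 2/3 = 1153.33 px.
Top offset = (3177 − 1153.33)/2 = 1011.83 px; left offset = 0.
Lower-left is one-third across and two-thirds down within the crop:
x = 0.00 + 1 × 1730.00/3 ≈ 577; y = 1011.83 + 2 × 1153.33/3 ≈ 1781.

(577, 1781)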